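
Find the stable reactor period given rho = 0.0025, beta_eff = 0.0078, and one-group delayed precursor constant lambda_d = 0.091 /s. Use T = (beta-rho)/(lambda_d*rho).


T = (beta - rho) / (lambda_d * rho)
T = (0.0078 - 0.0025) / (0.091 * 0.0025)
T = 23.297 s

23.297


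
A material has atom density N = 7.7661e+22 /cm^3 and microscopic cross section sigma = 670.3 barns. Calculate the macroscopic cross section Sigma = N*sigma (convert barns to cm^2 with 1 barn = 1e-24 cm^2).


Sigma = N * sigma_barns * 1e-24
Sigma = 7.7661e+22 * 670.3 * 1e-24
Sigma = 52.056 /cm

52.056


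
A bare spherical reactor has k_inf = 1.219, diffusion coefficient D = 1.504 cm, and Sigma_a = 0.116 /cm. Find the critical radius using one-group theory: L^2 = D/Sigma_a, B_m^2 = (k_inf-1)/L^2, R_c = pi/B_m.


L^2 = D / Sigma_a = 1.504 / 0.116 = 12.96552 cm^2
B_m^2 = (k_inf - 1) / L^2 = (1.219 - 1) / 12.96552 = 0.01689095 /cm^2
For a bare sphere: B_g = pi/R, so R_c = pi / sqrt(B_m^2)
R_c = pi / sqrt(0.01689095) = 24.173 cm

24.173


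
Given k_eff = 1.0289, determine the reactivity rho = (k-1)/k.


rho = (k_eff - 1) / k_eff
rho = (1.0289 - 1) / 1.0289
rho = 0.028088

0.028088


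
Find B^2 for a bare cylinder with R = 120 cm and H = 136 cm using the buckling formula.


B^2 = (2.405/R)^2 + (pi/H)^2
B^2 = (2.405/120)^2 + (pi/136)^2
B^2 = 9.3528e-04 /cm^2

9.3528e-04


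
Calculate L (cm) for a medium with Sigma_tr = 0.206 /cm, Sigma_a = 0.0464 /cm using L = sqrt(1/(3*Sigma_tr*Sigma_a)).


D = 1 / (3 * Sigma_tr) = 1 / (3 * 0.206) = 1.618123 cm
L = sqrt(D / Sigma_a)
L = sqrt(1.618123 / 0.0464)
L = 5.9054 cm

5.9054


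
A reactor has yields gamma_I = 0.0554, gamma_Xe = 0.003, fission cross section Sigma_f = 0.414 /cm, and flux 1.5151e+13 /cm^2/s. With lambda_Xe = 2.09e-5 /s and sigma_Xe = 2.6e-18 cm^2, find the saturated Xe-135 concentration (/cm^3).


Xe_eq = (gamma_I + gamma_Xe) * Sigma_f * phi / (lambda_Xe + sigma_Xe * phi)
Numerator = (0.0554 + 0.003) * 0.414 * 1.5151e+13 = 3.663148e+11
Denominator = 2.09e-5 + 2.6e-18 * 1.5151e+13 = 6.029260e-05
Xe_eq = 3.663148e+11 / 6.029260e-05 = 6.0756e+15 /cm^3

6.0756e+15


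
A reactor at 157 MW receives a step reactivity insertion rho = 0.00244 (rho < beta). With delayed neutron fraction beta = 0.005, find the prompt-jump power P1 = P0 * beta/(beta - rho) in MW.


P1/P0 = beta / (beta - rho)
P1/P0 = 0.005 / (0.005 - 0.00244) = 1.953125
P1 = 157 * 1.953125 = 306.64 MW

306.64


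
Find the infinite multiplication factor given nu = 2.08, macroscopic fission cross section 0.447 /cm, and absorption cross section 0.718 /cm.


k_inf = nu * Sigma_f / Sigma_a
k_inf = 2.08 * 0.447 / 0.718
k_inf = 1.2949

1.2949


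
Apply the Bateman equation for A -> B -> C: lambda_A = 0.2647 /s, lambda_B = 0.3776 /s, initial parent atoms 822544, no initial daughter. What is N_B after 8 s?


N_B(t) = lambda_A * N_A0 / (lambda_B - lambda_A) * [exp(-lambda_A*t) - exp(-lambda_B*t)]
exp(-0.2647*8) = 0.1203201; exp(-0.3776*8) = 0.04876219
N_B = 0.2647 * 822544 / (0.3776 - 0.2647) * (0.1203201 - 0.04876219)
N_B = 137999

137999


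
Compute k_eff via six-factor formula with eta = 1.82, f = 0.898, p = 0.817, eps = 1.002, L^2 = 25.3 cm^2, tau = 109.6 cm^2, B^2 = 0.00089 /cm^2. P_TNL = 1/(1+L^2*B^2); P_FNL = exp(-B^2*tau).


k_inf = eta*f*p*eps = 1.82*0.898*0.817*1.002 = 1.337943
P_TNL = 1/(1 + L^2*B^2) = 1/(1 + 25.3*0.00089) = 0.9779789
P_FNL = exp(-B^2*tau) = exp(-0.00089*109.6) = 0.9070624
k_eff = k_inf * P_TNL * P_FNL = 1.337943 * 0.9779789 * 0.9070624
k_eff = 1.1869

1.1869


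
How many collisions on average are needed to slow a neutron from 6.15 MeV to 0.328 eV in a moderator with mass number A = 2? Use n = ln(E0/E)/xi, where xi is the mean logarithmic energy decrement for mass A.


xi = 1 + (A-1)^2/(2A)*ln((A-1)/(A+1)) = 0.7253469 (for A = 2)
n = ln(E0/E) / xi
n = ln(6.15e6 / 0.328) / 0.7253469
n = ln(1.875000e+07) / 0.7253469 = 23.088

23.088


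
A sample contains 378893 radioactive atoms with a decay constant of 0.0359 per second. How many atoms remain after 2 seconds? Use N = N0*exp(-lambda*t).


N = N0 * exp(-lambda * t)
N = 378893 * exp(-0.0359 * 2)
N = 352642

352642


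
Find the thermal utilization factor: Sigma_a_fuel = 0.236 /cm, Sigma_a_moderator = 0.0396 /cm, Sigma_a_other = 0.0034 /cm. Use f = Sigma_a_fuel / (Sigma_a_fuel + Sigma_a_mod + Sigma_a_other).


f = Sigma_a_fuel / (Sigma_a_fuel + Sigma_a_mod + Sigma_a_other)
f = 0.236 / (0.236 + 0.0396 + 0.0034)
f = 0.84588

0.84588


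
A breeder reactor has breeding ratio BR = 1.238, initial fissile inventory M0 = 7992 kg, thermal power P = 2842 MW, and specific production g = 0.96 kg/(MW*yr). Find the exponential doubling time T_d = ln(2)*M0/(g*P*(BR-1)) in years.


Breeding gain G = BR - 1 = 1.238 - 1 = 0.238
Fissile production rate = g * P * G = 0.96 * 2842 * 0.238 = 649.34016 kg/yr
T_d = ln(2) * M0 / (g * P * G)
T_d = ln(2) * 7992 / 649.34016 = 8.5312 yr

8.5312


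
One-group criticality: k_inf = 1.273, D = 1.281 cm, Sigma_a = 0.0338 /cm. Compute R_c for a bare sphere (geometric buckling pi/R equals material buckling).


L^2 = D / Sigma_a = 1.281 / 0.0338 = 37.89941 cm^2
B_m^2 = (k_inf - 1) / L^2 = (1.273 - 1) / 37.89941 = 0.007203278 /cm^2
For a bare sphere: B_g = pi/R, so R_c = pi / sqrt(B_m^2)
R_c = pi / sqrt(0.007203278) = 37.016 cm

37.016


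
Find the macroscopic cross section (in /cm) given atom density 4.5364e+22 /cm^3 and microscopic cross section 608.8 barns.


Sigma = N * sigma_barns * 1e-24
Sigma = 4.5364e+22 * 608.8 * 1e-24
Sigma = 27.618 /cm

27.618


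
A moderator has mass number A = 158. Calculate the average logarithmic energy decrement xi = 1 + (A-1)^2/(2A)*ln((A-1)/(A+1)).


xi = 1 + (A-1)^2/(2A) * ln((A-1)/(A+1))
xi = 1 + (158-1)^2/(2*158) * ln((158-1)/(158 +1))
xi = 0.012605

0.012605


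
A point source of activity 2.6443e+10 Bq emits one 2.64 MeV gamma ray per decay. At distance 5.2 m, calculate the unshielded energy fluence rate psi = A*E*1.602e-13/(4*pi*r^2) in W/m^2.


psi = A * E * 1.602e-13 / (4*pi*r^2)
psi = 2.6443e+10 * 2.64 * 1.602e-13 / (4*pi*5.2^2)
psi = 3.2912e-05 W/m^2

3.2912e-05


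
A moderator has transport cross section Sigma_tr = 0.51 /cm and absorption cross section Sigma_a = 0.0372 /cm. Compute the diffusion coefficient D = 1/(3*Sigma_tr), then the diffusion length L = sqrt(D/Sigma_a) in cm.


D = 1 / (3 * Sigma_tr) = 1 / (3 * 0.51) = 0.6535948 cm
L = sqrt(D / Sigma_a)
L = sqrt(0.6535948 / 0.0372)
L = 4.1916 cm

4.1916


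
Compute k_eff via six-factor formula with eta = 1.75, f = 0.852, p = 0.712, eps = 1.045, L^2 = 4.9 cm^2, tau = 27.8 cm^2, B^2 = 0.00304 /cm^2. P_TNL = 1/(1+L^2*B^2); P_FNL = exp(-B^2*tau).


k_inf = eta*f*p*eps = 1.75*0.852*0.712*1.045 = 1.109364
P_TNL = 1/(1 + L^2*B^2) = 1/(1 + 4.9*0.00304) = 0.9853226
P_FNL = exp(-B^2*tau) = exp(-0.00304*27.8) = 0.9189606
k_eff = k_inf * P_TNL * P_FNL = 1.109364 * 0.9853226 * 0.9189606
k_eff = 1.0045

1.0045


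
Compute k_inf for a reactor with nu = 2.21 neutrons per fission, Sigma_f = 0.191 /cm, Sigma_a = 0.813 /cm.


k_inf = nu * Sigma_f / Sigma_a
k_inf = 2.21 * 0.191 / 0.813
k_inf = 0.51920

0.51920


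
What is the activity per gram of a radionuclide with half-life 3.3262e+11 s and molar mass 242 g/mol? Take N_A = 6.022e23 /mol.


lambda = ln(2) / t_half = ln(2) / 3.3262e+11 = 2.083901e-12 /s
SA = lambda * N_A / M
SA = 2.083901e-12 * 6.022e23 / 242
SA = 5.1856e+09 Bq/g

5.1856e+09


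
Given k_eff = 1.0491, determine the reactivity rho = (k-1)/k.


rho = (k_eff - 1) / k_eff
rho = (1.0491 - 1) / 1.0491
rho = 0.046802

0.046802


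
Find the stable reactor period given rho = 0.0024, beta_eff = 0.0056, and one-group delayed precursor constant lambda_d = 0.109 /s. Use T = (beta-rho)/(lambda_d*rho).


T = (beta - rho) / (lambda_d * rho)
T = (0.0056 - 0.0024) / (0.109 * 0.0024)
T = 12.232 s

12.232


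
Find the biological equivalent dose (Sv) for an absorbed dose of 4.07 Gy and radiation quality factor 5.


H = D * Q
H = 4.07 * 5
H = 20.350 Sv

20.350


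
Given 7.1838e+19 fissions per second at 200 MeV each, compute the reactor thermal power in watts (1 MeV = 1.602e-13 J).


P = fission_rate * E_MeV * 1.602e-13
P = 7.1838e+19 * 200 * 1.602e-13
P = 2.3017e+09 W

2.3017e+09


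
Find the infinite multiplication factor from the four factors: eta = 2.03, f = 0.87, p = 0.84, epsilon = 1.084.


k_inf = eta * f * p * epsilon
k_inf = 2.03 * 0.87 * 0.84 * 1.084
k_inf = 1.6081

1.6081


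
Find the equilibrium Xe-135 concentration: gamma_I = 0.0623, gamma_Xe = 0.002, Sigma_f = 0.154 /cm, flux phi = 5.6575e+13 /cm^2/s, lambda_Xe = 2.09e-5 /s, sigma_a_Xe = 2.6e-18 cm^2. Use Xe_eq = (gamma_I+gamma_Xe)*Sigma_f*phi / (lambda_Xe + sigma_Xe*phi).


Xe_eq = (gamma_I + gamma_Xe) * Sigma_f * phi / (lambda_Xe + sigma_Xe * phi)
Numerator = (0.0623 + 0.002) * 0.154 * 5.6575e+13 = 5.602170e+11
Denominator = 2.09e-5 + 2.6e-18 * 5.6575e+13 = 1.679950e-04
Xe_eq = 5.602170e+11 / 1.679950e-04 = 3.3347e+15 /cm^3

3.3347e+15


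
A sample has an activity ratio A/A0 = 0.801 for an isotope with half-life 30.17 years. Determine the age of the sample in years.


lambda = ln(2) / t_half = ln(2) / 30.17 = 0.02297472 /yr
t = -ln(A/A0) / lambda
t = -ln(0.801) / 0.02297472
t = 9.6582 yr

9.6582


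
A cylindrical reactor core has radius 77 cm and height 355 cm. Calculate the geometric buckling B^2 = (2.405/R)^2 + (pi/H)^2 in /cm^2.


B^2 = (2.405/R)^2 + (pi/H)^2
B^2 = (2.405/77)^2 + (pi/355)^2
B^2 = 0.0010539 /cm^2

0.0010539


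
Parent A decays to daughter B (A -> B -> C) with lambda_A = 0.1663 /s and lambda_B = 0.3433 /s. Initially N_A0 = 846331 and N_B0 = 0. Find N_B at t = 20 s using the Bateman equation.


N_B(t) = lambda_A * N_A0 / (lambda_B - lambda_A) * [exp(-lambda_A*t) - exp(-lambda_B*t)]
exp(-0.1663*20) = 0.03593656; exp(-0.3433*20) = 0.001042639
N_B = 0.1663 * 846331 / (0.3433 - 0.1663) * (0.03593656 - 0.001042639)
N_B = 27747

27747


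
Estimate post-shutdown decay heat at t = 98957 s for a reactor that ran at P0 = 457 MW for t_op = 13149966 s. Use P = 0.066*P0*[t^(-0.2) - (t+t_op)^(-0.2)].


P/P0 = 0.066 * [t^(-0.2) - (t + t_op)^(-0.2)]
P/P0 = 0.066 * [98957^(-0.2) - (98957 + 13149966)^(-0.2)]
P/P0 = 0.066 * [0.1002099 - 0.03763257] = 0.004130104
P = 457 * 0.004130104 = 1.8875 MW

1.8875


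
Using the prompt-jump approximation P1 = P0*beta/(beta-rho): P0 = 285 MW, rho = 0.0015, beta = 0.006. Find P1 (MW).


P1/P0 = beta / (beta - rho)
P1/P0 = 0.006 / (0.006 - 0.0015) = 1.333333
P1 = 285 * 1.333333 = 380.00 MW

380.00


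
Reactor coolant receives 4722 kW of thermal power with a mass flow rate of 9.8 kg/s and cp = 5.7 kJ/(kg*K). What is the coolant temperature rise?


dT = Q / (m_dot * cp)
dT = 4722 / (9.8 * 5.7)
dT = 84.533 C

84.533


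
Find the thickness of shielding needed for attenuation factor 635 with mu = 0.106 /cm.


x = ln(factor) / mu
x = ln(635) / 0.106
x = 60.883 cm

60.883


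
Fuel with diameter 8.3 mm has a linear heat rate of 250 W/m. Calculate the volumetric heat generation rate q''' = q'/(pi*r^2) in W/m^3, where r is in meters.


r = D / 2 / 1000 = 8.3 / 2 / 1000 = 0.00415 m
q''' = q' / (pi * r^2)
q''' = 250 / (pi * 0.00415^2)
q''' = 4.6206e+06 W/m^3

4.6206e+06


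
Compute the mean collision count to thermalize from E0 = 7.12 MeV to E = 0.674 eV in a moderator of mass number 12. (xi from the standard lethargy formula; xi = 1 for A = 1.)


xi = 1 + (A-1)^2/(2A)*ln((A-1)/(A+1)) = 0.1577690 (for A = 12)
n = ln(E0/E) / xi
n = ln(7.12e6 / 0.674) / 0.1577690
n = ln(1.056380e+07) / 0.1577690 = 102.51

102.51


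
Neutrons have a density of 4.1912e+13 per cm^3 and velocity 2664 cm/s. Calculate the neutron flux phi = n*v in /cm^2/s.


phi = n * v
phi = 4.1912e+13 * 2664
phi = 1.1165e+17 /cm^2/s

1.1165e+17


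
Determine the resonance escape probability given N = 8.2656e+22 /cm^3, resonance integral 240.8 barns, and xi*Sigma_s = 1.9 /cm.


p = exp(-N * I * 1e-24 / (xi*Sigma_s))
p = exp(-8.2656e+22 * 240.8 * 1e-24 / 1.9)
p = 2.8218e-05

2.8218e-05


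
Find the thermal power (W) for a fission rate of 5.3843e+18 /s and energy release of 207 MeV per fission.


P = fission_rate * E_MeV * 1.602e-13
P = 5.3843e+18 * 207 * 1.602e-13
P = 1.7855e+08 W

1.7855e+08


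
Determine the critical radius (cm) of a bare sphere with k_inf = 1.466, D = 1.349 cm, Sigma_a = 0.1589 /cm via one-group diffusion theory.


L^2 = D / Sigma_a = 1.349 / 0.1589 = 8.489616 cm^2
B_m^2 = (k_inf - 1) / L^2 = (1.466 - 1) / 8.489616 = 0.05489059 /cm^2
For a bare sphere: B_g = pi/R, so R_c = pi / sqrt(B_m^2)
R_c = pi / sqrt(0.05489059) = 13.409 cm

13.409


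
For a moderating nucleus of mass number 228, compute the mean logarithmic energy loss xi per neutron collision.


xi = 1 + (A-1)^2/(2A) * ln((A-1)/(A+1))
xi = 1 + (228-1)^2/(2*228) * ln((228-1)/(228 +1))
xi = 0.0087463

0.0087463


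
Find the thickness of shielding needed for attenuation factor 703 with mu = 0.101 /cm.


x = ln(factor) / mu
x = ln(703) / 0.101
x = 64.905 cm

64.905


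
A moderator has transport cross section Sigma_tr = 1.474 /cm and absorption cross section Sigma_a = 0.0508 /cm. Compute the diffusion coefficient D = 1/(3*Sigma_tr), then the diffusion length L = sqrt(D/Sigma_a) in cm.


D = 1 / (3 * Sigma_tr) = 1 / (3 * 1.474) = 0.2261420 cm
L = sqrt(D / Sigma_a)
L = sqrt(0.2261420 / 0.0508)
L = 2.1099 cm

2.1099


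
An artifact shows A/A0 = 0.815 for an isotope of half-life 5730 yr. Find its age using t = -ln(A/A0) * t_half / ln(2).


lambda = ln(2) / t_half = ln(2) / 5730 = 1.209681e-04 /yr
t = -ln(A/A0) / lambda
t = -ln(0.815) / 1.209681e-04
t = 1691.1 yr

1691.1


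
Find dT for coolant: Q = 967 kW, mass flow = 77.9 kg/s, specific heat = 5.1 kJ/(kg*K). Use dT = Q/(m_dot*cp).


dT = Q / (m_dot * cp)
dT = 967 / (77.9 * 5.1)
dT = 2.4340 C

2.4340


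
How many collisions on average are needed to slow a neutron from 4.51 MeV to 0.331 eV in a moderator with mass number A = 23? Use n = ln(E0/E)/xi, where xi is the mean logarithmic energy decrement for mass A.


xi = 1 + (A-1)^2/(2A)*ln((A-1)/(A+1)) = 0.08448899 (for A = 23)
n = ln(E0/E) / xi
n = ln(4.51e6 / 0.331) / 0.08448899
n = ln(1.362538e+07) / 0.08448899 = 194.43

194.43


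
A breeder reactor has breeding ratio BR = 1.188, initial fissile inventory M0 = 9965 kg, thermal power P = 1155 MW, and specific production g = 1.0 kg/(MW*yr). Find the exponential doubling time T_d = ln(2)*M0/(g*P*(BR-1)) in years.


Breeding gain G = BR - 1 = 1.188 - 1 = 0.188
Fissile production rate = g * P * G = 1.0 * 1155 * 0.188 = 217.14 kg/yr
T_d = ln(2) * M0 / (g * P * G)
T_d = ln(2) * 9965 / 217.14 = 31.810 yr

31.810


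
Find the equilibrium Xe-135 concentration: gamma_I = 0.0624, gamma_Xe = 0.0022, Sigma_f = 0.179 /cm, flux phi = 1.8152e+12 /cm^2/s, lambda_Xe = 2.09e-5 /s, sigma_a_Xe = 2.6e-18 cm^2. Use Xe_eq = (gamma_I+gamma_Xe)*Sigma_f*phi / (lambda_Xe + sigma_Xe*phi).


Xe_eq = (gamma_I + gamma_Xe) * Sigma_f * phi / (lambda_Xe + sigma_Xe * phi)
Numerator = (0.0624 + 0.0022) * 0.179 * 1.8152e+12 = 2.098988e+10
Denominator = 2.09e-5 + 2.6e-18 * 1.8152e+12 = 2.561952e-05
Xe_eq = 2.098988e+10 / 2.561952e-05 = 8.1929e+14 /cm^3

8.1929e+14


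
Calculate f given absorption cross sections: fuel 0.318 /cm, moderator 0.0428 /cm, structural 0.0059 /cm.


f = Sigma_a_fuel / (Sigma_a_fuel + Sigma_a_mod + Sigma_a_other)
f = 0.318 / (0.318 + 0.0428 + 0.0059)
f = 0.86719

0.86719


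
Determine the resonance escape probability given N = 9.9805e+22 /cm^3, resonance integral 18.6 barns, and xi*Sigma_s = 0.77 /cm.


p = exp(-N * I * 1e-24 / (xi*Sigma_s))
p = exp(-9.9805e+22 * 18.6 * 1e-24 / 0.77)
p = 0.089737

0.089737


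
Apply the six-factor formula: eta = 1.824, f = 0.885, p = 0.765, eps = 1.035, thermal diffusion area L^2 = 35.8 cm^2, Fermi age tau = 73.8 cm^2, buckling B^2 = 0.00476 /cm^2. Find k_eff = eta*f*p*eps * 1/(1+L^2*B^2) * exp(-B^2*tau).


k_inf = eta*f*p*eps = 1.824*0.885*0.765*1.035 = 1.278115
P_TNL = 1/(1 + L^2*B^2) = 1/(1 + 35.8*0.00476) = 0.8544029
P_FNL = exp(-B^2*tau) = exp(-0.00476*73.8) = 0.7037810
k_eff = k_inf * P_TNL * P_FNL = 1.278115 * 0.8544029 * 0.7037810
k_eff = 0.76855

0.76855


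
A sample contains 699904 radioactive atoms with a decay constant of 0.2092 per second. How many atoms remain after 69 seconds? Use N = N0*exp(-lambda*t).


N = N0 * exp(-lambda * t)
N = 699904 * exp(-0.2092 * 69)
N = 0.37678

0.37678


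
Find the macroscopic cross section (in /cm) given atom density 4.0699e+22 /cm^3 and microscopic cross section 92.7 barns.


Sigma = N * sigma_barns * 1e-24
Sigma = 4.0699e+22 * 92.7 * 1e-24
Sigma = 3.7728 /cm

3.7728


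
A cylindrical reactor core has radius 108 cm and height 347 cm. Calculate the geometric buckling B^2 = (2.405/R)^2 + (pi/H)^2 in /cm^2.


B^2 = (2.405/R)^2 + (pi/H)^2
B^2 = (2.405/108)^2 + (pi/347)^2
B^2 = 5.7785e-04 /cm^2

5.7785e-04


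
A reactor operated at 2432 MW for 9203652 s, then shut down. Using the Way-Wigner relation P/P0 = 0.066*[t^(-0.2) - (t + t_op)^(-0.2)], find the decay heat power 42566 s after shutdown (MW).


P/P0 = 0.066 * [t^(-0.2) - (t + t_op)^(-0.2)]
P/P0 = 0.066 * [42566^(-0.2) - (42566 + 9203652)^(-0.2)]
P/P0 = 0.066 * [0.1186281 - 0.04043963] = 0.005160439
P = 2432 * 0.005160439 = 12.550 MW

12.550


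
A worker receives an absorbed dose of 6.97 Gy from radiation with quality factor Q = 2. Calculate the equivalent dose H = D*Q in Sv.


H = D * Q
H = 6.97 * 2
H = 13.940 Sv

13.940


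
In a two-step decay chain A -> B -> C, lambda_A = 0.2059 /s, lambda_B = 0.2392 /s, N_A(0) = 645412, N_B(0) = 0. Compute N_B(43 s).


N_B(t) = lambda_A * N_A0 / (lambda_B - lambda_A) * [exp(-lambda_A*t) - exp(-lambda_B*t)]
exp(-0.2059*43) = 1.428522e-04; exp(-0.2392*43) = 3.412092e-05
N_B = 0.2059 * 645412 / (0.2392 - 0.2059) * (1.428522e-04 - 3.412092e-05)
N_B = 433.91

433.91


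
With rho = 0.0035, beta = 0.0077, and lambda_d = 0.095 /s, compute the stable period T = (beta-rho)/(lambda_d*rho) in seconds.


T = (beta - rho) / (lambda_d * rho)
T = (0.0077 - 0.0035) / (0.095 * 0.0035)
T = 12.632 s

12.632


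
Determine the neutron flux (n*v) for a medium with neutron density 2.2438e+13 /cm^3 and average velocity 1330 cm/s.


phi = n * v
phi = 2.2438e+13 * 1330
phi = 2.9843e+16 /cm^2/s

2.9843e+16


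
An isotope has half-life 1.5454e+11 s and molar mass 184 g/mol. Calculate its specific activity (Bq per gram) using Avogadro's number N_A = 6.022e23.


lambda = ln(2) / t_half = ln(2) / 1.5454e+11 = 4.485228e-12 /s
SA = lambda * N_A / M
SA = 4.485228e-12 * 6.022e23 / 184
SA = 1.4679e+10 Bq/g

1.4679e+10


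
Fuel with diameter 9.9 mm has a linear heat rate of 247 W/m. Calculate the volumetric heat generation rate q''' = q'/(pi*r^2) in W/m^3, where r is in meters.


r = D / 2 / 1000 = 9.9 / 2 / 1000 = 0.00495 m
q''' = q' / (pi * r^2)
q''' = 247 / (pi * 0.00495^2)
q''' = 3.2088e+06 W/m^3

3.2088e+06


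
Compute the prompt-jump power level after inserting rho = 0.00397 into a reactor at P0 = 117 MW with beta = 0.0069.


P1/P0 = beta / (beta - rho)
P1/P0 = 0.0069 / (0.0069 - 0.00397) = 2.354949
P1 = 117 * 2.354949 = 275.53 MW

275.53


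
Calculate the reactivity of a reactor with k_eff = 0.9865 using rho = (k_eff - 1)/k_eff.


rho = (k_eff - 1) / k_eff
rho = (0.9865 - 1) / 0.9865
rho = -0.013685

-0.013685


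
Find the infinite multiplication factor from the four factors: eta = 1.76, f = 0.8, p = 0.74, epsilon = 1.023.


k_inf = eta * f * p * epsilon
k_inf = 1.76 * 0.8 * 0.74 * 1.023
k_inf = 1.0659

1.0659


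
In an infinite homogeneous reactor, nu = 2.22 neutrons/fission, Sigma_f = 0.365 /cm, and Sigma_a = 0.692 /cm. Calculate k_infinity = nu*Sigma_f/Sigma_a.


k_inf = nu * Sigma_f / Sigma_a
k_inf = 2.22 * 0.365 / 0.692
k_inf = 1.1710

1.1710


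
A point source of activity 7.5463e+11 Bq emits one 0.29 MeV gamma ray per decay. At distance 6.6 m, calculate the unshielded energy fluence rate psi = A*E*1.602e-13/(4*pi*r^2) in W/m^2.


psi = A * E * 1.602e-13 / (4*pi*r^2)
psi = 7.5463e+11 * 0.29 * 1.602e-13 / (4*pi*6.6^2)
psi = 6.4047e-05 W/m^2

6.4047e-05


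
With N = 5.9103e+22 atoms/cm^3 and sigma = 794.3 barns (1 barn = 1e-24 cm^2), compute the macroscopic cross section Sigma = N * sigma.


Sigma = N * sigma_barns * 1e-24
Sigma = 5.9103e+22 * 794.3 * 1e-24
Sigma = 46.946 /cm

46.946


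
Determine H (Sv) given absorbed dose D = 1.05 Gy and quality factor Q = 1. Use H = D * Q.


H = D * Q
H = 1.05 * 1
H = 1.0500 Sv

1.0500


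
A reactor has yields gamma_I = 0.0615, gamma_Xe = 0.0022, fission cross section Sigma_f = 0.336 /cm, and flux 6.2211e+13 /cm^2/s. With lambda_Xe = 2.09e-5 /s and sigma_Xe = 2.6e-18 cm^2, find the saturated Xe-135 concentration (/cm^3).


Xe_eq = (gamma_I + gamma_Xe) * Sigma_f * phi / (lambda_Xe + sigma_Xe * phi)
Numerator = (0.0615 + 0.0022) * 0.336 * 6.2211e+13 = 1.331514e+12
Denominator = 2.09e-5 + 2.6e-18 * 6.2211e+13 = 1.826486e-04
Xe_eq = 1.331514e+12 / 1.826486e-04 = 7.2900e+15 /cm^3

7.2900e+15


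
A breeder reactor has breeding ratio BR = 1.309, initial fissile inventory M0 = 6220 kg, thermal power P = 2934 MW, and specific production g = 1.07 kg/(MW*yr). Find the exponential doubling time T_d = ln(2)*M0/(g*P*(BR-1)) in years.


Breeding gain G = BR - 1 = 1.309 - 1 = 0.309
Fissile production rate = g * P * G = 1.07 * 2934 * 0.309 = 970.06842 kg/yr
T_d = ln(2) * M0 / (g * P * G)
T_d = ln(2) * 6220 / 970.06842 = 4.4444 yr

4.4444


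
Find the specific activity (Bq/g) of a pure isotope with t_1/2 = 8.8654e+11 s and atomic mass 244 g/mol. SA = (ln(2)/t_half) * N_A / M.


lambda = ln(2) / t_half = ln(2) / 8.8654e+11 = 7.818566e-13 /s
SA = lambda * N_A / M
SA = 7.818566e-13 * 6.022e23 / 244
SA = 1.9296e+09 Bq/g

1.9296e+09


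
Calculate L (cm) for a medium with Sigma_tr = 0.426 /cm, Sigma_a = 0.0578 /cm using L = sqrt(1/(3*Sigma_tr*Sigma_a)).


D = 1 / (3 * Sigma_tr) = 1 / (3 * 0.426) = 0.7824726 cm
L = sqrt(D / Sigma_a)
L = sqrt(0.7824726 / 0.0578)
L = 3.6793 cm

3.6793


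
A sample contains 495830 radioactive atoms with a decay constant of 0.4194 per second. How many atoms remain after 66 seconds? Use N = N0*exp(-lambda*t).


N = N0 * exp(-lambda * t)
N = 495830 * exp(-0.4194 * 66)
N = 4.7194e-07

4.7194e-07


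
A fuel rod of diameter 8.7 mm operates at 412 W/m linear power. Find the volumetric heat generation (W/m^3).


r = D / 2 / 1000 = 8.7 / 2 / 1000 = 0.00435 m
q''' = q' / (pi * r^2)
q''' = 412 / (pi * 0.00435^2)
q''' = 6.9306e+06 W/m^3

6.9306e+06


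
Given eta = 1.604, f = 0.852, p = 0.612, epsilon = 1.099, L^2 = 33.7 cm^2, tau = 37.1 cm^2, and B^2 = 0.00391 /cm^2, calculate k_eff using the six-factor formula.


k_inf = eta*f*p*eps = 1.604*0.852*0.612*1.099 = 0.9191641
P_TNL = 1/(1 + L^2*B^2) = 1/(1 + 33.7*0.00391) = 0.8835741
P_FNL = exp(-B^2*tau) = exp(-0.00391*37.1) = 0.8649695
k_eff = k_inf * P_TNL * P_FNL = 0.9191641 * 0.8835741 * 0.8649695
k_eff = 0.70248

0.70248


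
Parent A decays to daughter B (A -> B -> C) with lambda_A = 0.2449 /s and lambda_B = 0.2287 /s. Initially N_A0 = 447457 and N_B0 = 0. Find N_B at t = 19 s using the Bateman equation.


N_B(t) = lambda_A * N_A0 / (lambda_B - lambda_A) * [exp(-lambda_A*t) - exp(-lambda_B*t)]
exp(-0.2449*19) = 0.009532007; exp(-0.2287*19) = 0.01296762
N_B = 0.2449 * 447457 / (0.2287 - 0.2449) * (0.009532007 - 0.01296762)
N_B = 23240

23240


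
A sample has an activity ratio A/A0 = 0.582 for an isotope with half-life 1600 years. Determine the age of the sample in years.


lambda = ln(2) / t_half = ln(2) / 1600 = 4.332170e-04 /yr
t = -ln(A/A0) / lambda
t = -ln(0.582) / 4.332170e-04
t = 1249.5 yr

1249.5


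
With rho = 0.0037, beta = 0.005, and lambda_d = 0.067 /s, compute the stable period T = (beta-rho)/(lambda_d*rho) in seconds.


T = (beta - rho) / (lambda_d * rho)
T = (0.005 - 0.0037) / (0.067 * 0.0037)
T = 5.2441 s

5.2441


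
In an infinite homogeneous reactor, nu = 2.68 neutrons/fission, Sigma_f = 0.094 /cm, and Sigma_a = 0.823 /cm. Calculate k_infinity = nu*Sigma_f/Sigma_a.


k_inf = nu * Sigma_f / Sigma_a
k_inf = 2.68 * 0.094 / 0.823
k_inf = 0.30610

0.30610


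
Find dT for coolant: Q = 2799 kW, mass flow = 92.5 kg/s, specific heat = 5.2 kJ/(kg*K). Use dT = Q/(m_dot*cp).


dT = Q / (m_dot * cp)
dT = 2799 / (92.5 * 5.2)
dT = 5.8191 C

5.8191


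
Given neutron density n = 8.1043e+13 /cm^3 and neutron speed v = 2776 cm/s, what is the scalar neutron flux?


phi = n * v
phi = 8.1043e+13 * 2776
phi = 2.2498e+17 /cm^2/s

2.2498e+17


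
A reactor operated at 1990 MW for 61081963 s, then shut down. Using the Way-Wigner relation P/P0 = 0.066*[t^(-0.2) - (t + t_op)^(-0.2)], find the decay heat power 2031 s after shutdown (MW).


P/P0 = 0.066 * [t^(-0.2) - (t + t_op)^(-0.2)]
P/P0 = 0.066 * [2031^(-0.2) - (2031 + 61081963)^(-0.2)]
P/P0 = 0.066 * [0.2180008 - 0.02772136] = 0.01255844
P = 1990 * 0.01255844 = 24.991 MW

24.991


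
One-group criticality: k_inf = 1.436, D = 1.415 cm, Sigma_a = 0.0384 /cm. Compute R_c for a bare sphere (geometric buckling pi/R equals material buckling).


L^2 = D / Sigma_a = 1.415 / 0.0384 = 36.84896 cm^2
B_m^2 = (k_inf - 1) / L^2 = (1.436 - 1) / 36.84896 = 0.01183208 /cm^2
For a bare sphere: B_g = pi/R, so R_c = pi / sqrt(B_m^2)
R_c = pi / sqrt(0.01183208) = 28.881 cm

28.881


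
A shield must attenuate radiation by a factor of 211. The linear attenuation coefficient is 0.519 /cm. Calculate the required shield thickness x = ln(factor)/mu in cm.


x = ln(factor) / mu
x = ln(211) / 0.519
x = 10.312 cm

10.312


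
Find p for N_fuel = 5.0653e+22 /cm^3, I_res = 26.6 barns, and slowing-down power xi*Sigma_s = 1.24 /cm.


p = exp(-N * I * 1e-24 / (xi*Sigma_s))
p = exp(-5.0653e+22 * 26.6 * 1e-24 / 1.24)
p = 0.33737

0.33737


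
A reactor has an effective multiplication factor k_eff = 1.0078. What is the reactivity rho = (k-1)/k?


rho = (k_eff - 1) / k_eff
rho = (1.0078 - 1) / 1.0078
rho = 0.0077396

0.0077396


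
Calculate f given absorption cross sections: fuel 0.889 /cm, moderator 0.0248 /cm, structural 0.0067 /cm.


f = Sigma_a_fuel / (Sigma_a_fuel + Sigma_a_mod + Sigma_a_other)
f = 0.889 / (0.889 + 0.0248 + 0.0067)
f = 0.96578

0.96578


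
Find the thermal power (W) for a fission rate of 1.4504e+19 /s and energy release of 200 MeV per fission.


P = fission_rate * E_MeV * 1.602e-13
P = 1.4504e+19 * 200 * 1.602e-13
P = 4.6471e+08 W

4.6471e+08


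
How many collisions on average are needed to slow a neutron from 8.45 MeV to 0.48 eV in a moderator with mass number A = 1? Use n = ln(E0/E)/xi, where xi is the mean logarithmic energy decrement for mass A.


xi = 1 + (A-1)^2/(2A)*ln((A-1)/(A+1)) = 1 (for A = 1)
n = ln(E0/E) / xi
n = ln(8.45e6 / 0.48) / 1
n = ln(1.760417e+07) / 1 = 16.684

16.684


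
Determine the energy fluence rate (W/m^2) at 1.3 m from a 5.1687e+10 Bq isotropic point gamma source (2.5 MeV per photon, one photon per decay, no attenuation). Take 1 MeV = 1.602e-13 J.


psi = A * E * 1.602e-13 / (4*pi*r^2)
psi = 5.1687e+10 * 2.5 * 1.602e-13 / (4*pi*1.3^2)
psi = 9.7474e-04 W/m^2

9.7474e-04


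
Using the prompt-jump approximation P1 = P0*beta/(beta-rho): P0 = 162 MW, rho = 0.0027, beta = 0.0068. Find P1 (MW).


P1/P0 = beta / (beta - rho)
P1/P0 = 0.0068 / (0.0068 - 0.0027) = 1.658537
P1 = 162 * 1.658537 = 268.68 MW

268.68


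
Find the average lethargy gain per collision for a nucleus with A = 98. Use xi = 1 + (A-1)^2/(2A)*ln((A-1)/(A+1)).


xi = 1 + (A-1)^2/(2A) * ln((A-1)/(A+1))
xi = 1 + (98-1)^2/(2*98) * ln((98-1)/(98 +1))
xi = 0.020270

0.020270


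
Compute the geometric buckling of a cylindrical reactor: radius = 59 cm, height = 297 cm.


B^2 = (2.405/R)^2 + (pi/H)^2
B^2 = (2.405/59)^2 + (pi/297)^2
B^2 = 0.0017735 /cm^2

0.0017735


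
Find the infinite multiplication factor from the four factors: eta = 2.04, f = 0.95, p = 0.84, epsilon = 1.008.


k_inf = eta * f * p * epsilon
k_inf = 2.04 * 0.95 * 0.84 * 1.008
k_inf = 1.6409

1.6409


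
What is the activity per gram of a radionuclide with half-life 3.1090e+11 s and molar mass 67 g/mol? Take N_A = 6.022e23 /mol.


lambda = ln(2) / t_half = ln(2) / 3.1090e+11 = 2.229486e-12 /s
SA = lambda * N_A / M
SA = 2.229486e-12 * 6.022e23 / 67
SA = 2.0039e+10 Bq/g

2.0039e+10


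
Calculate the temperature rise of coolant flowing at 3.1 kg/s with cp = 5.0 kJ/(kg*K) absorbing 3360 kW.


dT = Q / (m_dot * cp)
dT = 3360 / (3.1 * 5.0)
dT = 216.77 C

216.77


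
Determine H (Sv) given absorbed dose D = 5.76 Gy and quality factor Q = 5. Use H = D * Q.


H = D * Q
H = 5.76 * 5
H = 28.800 Sv

28.800


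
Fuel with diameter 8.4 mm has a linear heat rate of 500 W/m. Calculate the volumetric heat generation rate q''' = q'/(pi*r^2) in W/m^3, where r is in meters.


r = D / 2 / 1000 = 8.4 / 2 / 1000 = 0.0042 m
q''' = q' / (pi * r^2)
q''' = 500 / (pi * 0.0042^2)
q''' = 9.0224e+06 W/m^3

9.0224e+06


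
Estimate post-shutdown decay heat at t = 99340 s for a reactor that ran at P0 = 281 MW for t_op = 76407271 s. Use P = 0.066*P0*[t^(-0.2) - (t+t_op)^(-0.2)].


P/P0 = 0.066 * [t^(-0.2) - (t + t_op)^(-0.2)]
P/P0 = 0.066 * [99340^(-0.2) - (99340 + 76407271)^(-0.2)]
P/P0 = 0.066 * [0.1001325 - 0.02650087] = 0.004859688
P = 281 * 0.004859688 = 1.3656 MW

1.3656


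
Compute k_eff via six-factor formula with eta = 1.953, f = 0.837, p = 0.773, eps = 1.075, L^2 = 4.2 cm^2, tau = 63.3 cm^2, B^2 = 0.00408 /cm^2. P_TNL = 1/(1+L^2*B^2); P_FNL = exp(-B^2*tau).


k_inf = eta*f*p*eps = 1.953*0.837*0.773*1.075 = 1.358362
P_TNL = 1/(1 + L^2*B^2) = 1/(1 + 4.2*0.00408) = 0.9831527
P_FNL = exp(-B^2*tau) = exp(-0.00408*63.3) = 0.7723913
k_eff = k_inf * P_TNL * P_FNL = 1.358362 * 0.9831527 * 0.7723913
k_eff = 1.0315

1.0315


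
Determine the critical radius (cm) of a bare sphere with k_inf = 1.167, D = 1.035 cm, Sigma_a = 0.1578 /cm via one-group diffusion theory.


L^2 = D / Sigma_a = 1.035 / 0.1578 = 6.558935 cm^2
B_m^2 = (k_inf - 1) / L^2 = (1.167 - 1) / 6.558935 = 0.02546145 /cm^2
For a bare sphere: B_g = pi/R, so R_c = pi / sqrt(B_m^2)
R_c = pi / sqrt(0.02546145) = 19.688 cm

19.688


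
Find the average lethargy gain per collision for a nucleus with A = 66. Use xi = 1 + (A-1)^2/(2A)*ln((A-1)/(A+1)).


xi = 1 + (A-1)^2/(2A) * ln((A-1)/(A+1))
xi = 1 + (66-1)^2/(2*66) * ln((66-1)/(66 +1))
xi = 0.029999

0.029999


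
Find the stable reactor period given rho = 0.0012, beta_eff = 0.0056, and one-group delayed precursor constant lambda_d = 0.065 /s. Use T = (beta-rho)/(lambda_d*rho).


T = (beta - rho) / (lambda_d * rho)
T = (0.0056 - 0.0012) / (0.065 * 0.0012)
T = 56.410 s

56.410


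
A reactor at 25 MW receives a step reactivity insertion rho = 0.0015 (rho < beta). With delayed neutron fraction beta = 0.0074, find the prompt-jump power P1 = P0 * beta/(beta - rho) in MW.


P1/P0 = beta / (beta - rho)
P1/P0 = 0.0074 / (0.0074 - 0.0015) = 1.254237
P1 = 25 * 1.254237 = 31.356 MW

31.356


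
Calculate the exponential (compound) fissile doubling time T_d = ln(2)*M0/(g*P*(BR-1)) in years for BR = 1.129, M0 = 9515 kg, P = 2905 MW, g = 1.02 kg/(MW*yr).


Breeding gain G = BR - 1 = 1.129 - 1 = 0.129
Fissile production rate = g * P * G = 1.02 * 2905 * 0.129 = 382.2399 kg/yr
T_d = ln(2) * M0 / (g * P * G)
T_d = ln(2) * 9515 / 382.2399 = 17.254 yr

17.254


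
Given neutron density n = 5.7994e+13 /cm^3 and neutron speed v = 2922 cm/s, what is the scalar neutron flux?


phi = n * v
phi = 5.7994e+13 * 2922
phi = 1.6946e+17 /cm^2/s

1.6946e+17


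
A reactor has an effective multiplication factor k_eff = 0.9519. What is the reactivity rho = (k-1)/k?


rho = (k_eff - 1) / k_eff
rho = (0.9519 - 1) / 0.9519
rho = -0.050531

-0.050531


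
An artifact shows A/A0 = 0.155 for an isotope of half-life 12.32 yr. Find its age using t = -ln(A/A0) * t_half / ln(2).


lambda = ln(2) / t_half = ln(2) / 12.32 = 0.05626195 /yr
t = -ln(A/A0) / lambda
t = -ln(0.155) / 0.05626195
t = 33.137 yr

33.137


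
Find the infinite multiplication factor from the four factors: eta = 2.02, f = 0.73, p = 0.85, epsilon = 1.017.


k_inf = eta * f * p * epsilon
k_inf = 2.02 * 0.73 * 0.85 * 1.017
k_inf = 1.2747

1.2747


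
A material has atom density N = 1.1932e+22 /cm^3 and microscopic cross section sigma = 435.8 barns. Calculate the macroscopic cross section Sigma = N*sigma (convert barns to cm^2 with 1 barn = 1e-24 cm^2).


Sigma = N * sigma_barns * 1e-24
Sigma = 1.1932e+22 * 435.8 * 1e-24
Sigma = 5.2000 /cm

5.2000


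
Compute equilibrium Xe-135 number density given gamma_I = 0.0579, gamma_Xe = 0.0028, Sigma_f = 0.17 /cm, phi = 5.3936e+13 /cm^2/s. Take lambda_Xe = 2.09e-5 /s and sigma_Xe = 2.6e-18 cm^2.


Xe_eq = (gamma_I + gamma_Xe) * Sigma_f * phi / (lambda_Xe + sigma_Xe * phi)
Numerator = (0.0579 + 0.0028) * 0.17 * 5.3936e+13 = 5.565656e+11
Denominator = 2.09e-5 + 2.6e-18 * 5.3936e+13 = 1.611336e-04
Xe_eq = 5.565656e+11 / 1.611336e-04 = 3.4541e+15 /cm^3

3.4541e+15


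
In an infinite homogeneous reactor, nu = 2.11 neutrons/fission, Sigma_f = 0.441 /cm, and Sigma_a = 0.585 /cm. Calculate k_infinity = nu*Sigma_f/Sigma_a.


k_inf = nu * Sigma_f / Sigma_a
k_inf = 2.11 * 0.441 / 0.585
k_inf = 1.5906

1.5906


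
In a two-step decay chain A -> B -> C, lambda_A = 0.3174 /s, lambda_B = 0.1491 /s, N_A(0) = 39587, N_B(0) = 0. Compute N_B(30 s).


N_B(t) = lambda_A * N_A0 / (lambda_B - lambda_A) * [exp(-lambda_A*t) - exp(-lambda_B*t)]
exp(-0.3174*30) = 7.322307e-05; exp(-0.1491*30) = 0.01141303
N_B = 0.3174 * 39587 / (0.1491 - 0.3174) * (7.322307e-05 - 0.01141303)
N_B = 846.61

846.61


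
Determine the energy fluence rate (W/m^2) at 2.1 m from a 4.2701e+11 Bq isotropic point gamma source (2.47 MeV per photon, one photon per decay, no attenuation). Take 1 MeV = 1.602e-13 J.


psi = A * E * 1.602e-13 / (4*pi*r^2)
psi = 4.2701e+11 * 2.47 * 1.602e-13 / (4*pi*2.1^2)
psi = 0.0030489 W/m^2

0.0030489


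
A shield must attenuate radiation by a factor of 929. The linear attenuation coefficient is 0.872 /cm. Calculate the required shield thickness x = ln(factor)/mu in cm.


x = ln(factor) / mu
x = ln(929) / 0.872
x = 7.8373 cm

7.8373


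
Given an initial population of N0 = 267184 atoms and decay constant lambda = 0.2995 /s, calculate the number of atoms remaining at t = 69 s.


N = N0 * exp(-lambda * t)
N = 267184 * exp(-0.2995 * 69)
N = 2.8307e-04

2.8307e-04


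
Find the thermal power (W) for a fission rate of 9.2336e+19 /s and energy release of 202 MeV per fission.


P = fission_rate * E_MeV * 1.602e-13
P = 9.2336e+19 * 202 * 1.602e-13
P = 2.9880e+09 W

2.9880e+09


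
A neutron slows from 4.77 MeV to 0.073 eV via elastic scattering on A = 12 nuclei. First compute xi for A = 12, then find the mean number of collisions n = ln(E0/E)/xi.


xi = 1 + (A-1)^2/(2A)*ln((A-1)/(A+1)) = 0.1577690 (for A = 12)
n = ln(E0/E) / xi
n = ln(4.77e6 / 0.073) / 0.1577690
n = ln(6.534247e+07) / 0.1577690 = 114.06

114.06


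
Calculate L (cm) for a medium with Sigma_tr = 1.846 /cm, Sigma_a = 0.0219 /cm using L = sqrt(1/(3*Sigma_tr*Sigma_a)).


D = 1 / (3 * Sigma_tr) = 1 / (3 * 1.846) = 0.1805706 cm
L = sqrt(D / Sigma_a)
L = sqrt(0.1805706 / 0.0219)
L = 2.8715 cm

2.8715


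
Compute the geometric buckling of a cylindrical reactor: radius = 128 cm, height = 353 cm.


B^2 = (2.405/R)^2 + (pi/H)^2
B^2 = (2.405/128)^2 + (pi/353)^2
B^2 = 4.3223e-04 /cm^2

4.3223e-04


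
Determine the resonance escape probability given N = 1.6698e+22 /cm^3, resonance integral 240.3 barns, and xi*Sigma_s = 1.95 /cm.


p = exp(-N * I * 1e-24 / (xi*Sigma_s))
p = exp(-1.6698e+22 * 240.3 * 1e-24 / 1.95)
p = 0.12775

0.12775


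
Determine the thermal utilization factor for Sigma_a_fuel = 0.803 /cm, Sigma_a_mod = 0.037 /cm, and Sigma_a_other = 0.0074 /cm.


f = Sigma_a_fuel / (Sigma_a_fuel + Sigma_a_mod + Sigma_a_other)
f = 0.803 / (0.803 + 0.037 + 0.0074)
f = 0.94760

0.94760


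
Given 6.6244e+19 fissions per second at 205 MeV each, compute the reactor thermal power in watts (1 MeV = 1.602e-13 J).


P = fission_rate * E_MeV * 1.602e-13
P = 6.6244e+19 * 205 * 1.602e-13
P = 2.1755e+09 W

2.1755e+09


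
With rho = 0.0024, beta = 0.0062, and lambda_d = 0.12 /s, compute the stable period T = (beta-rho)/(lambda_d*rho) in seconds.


T = (beta - rho) / (lambda_d * rho)
T = (0.0062 - 0.0024) / (0.12 * 0.0024)
T = 13.194 s

13.194


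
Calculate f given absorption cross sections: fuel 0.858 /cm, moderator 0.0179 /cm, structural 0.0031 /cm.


f = Sigma_a_fuel / (Sigma_a_fuel + Sigma_a_mod + Sigma_a_other)
f = 0.858 / (0.858 + 0.0179 + 0.0031)
f = 0.97611

0.97611


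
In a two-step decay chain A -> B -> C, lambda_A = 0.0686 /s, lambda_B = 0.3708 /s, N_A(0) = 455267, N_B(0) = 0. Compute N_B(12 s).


N_B(t) = lambda_A * N_A0 / (lambda_B - lambda_A) * [exp(-lambda_A*t) - exp(-lambda_B*t)]
exp(-0.0686*12) = 0.4390245; exp(-0.3708*12) = 0.01168324
N_B = 0.0686 * 455267 / (0.3708 - 0.0686) * (0.4390245 - 0.01168324)
N_B = 44164

44164


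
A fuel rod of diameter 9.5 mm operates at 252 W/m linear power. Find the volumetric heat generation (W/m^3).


r = D / 2 / 1000 = 9.5 / 2 / 1000 = 0.00475 m
q''' = q' / (pi * r^2)
q''' = 252 / (pi * 0.00475^2)
q''' = 3.5552e+06 W/m^3

3.5552e+06


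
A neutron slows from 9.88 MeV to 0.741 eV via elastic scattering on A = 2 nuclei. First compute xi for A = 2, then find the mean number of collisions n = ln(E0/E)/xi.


xi = 1 + (A-1)^2/(2A)*ln((A-1)/(A+1)) = 0.7253469 (for A = 2)
n = ln(E0/E) / xi
n = ln(9.88e6 / 0.741) / 0.7253469
n = ln(1.333333e+07) / 0.7253469 = 22.618

22.618


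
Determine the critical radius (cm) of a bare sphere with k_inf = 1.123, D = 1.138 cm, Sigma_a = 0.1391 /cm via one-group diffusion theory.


L^2 = D / Sigma_a = 1.138 / 0.1391 = 8.181165 cm^2
B_m^2 = (k_inf - 1) / L^2 = (1.123 - 1) / 8.181165 = 0.01503453 /cm^2
For a bare sphere: B_g = pi/R, so R_c = pi / sqrt(B_m^2)
R_c = pi / sqrt(0.01503453) = 25.622 cm

25.622


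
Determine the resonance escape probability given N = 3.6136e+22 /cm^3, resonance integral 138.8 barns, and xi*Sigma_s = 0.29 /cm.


p = exp(-N * I * 1e-24 / (xi*Sigma_s))
p = exp(-3.6136e+22 * 138.8 * 1e-24 / 0.29)
p = 3.0810e-08

3.0810e-08


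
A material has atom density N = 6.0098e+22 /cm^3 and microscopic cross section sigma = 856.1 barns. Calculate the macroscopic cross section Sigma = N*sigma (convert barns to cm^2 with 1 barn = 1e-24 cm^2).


Sigma = N * sigma_barns * 1e-24
Sigma = 6.0098e+22 * 856.1 * 1e-24
Sigma = 51.450 /cm

51.450


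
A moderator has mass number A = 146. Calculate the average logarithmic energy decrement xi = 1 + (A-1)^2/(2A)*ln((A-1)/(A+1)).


xi = 1 + (A-1)^2/(2A) * ln((A-1)/(A+1))
xi = 1 + (146-1)^2/(2*146) * ln((146-1)/(146 +1))
xi = 0.013636

0.013636


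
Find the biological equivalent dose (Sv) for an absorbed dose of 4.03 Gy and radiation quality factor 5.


H = D * Q
H = 4.03 * 5
H = 20.150 Sv

20.150


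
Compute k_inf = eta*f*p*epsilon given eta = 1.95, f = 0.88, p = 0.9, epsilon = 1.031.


k_inf = eta * f * p * epsilon
k_inf = 1.95 * 0.88 * 0.9 * 1.031
k_inf = 1.5923

1.5923


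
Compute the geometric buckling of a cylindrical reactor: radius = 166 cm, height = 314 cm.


B^2 = (2.405/R)^2 + (pi/H)^2
B^2 = (2.405/166)^2 + (pi/314)^2
B^2 = 3.1000e-04 /cm^2

3.1000e-04


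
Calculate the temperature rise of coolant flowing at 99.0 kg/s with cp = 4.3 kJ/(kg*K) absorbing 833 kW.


dT = Q / (m_dot * cp)
dT = 833 / (99.0 * 4.3)
dT = 1.9568 C

1.9568


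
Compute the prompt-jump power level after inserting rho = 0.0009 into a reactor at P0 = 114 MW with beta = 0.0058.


P1/P0 = beta / (beta - rho)
P1/P0 = 0.0058 / (0.0058 - 0.0009) = 1.183673
P1 = 114 * 1.183673 = 134.94 MW

134.94
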